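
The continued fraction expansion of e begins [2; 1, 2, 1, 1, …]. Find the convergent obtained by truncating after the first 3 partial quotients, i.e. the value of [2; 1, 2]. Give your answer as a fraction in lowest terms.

a_0 = 2: 2/1
a_1 = 1: 3/1
a_2 = 2: 8/3

8/3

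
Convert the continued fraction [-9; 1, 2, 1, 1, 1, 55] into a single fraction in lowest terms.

-5063/612

Starting at the tail and folding back:
Start with 55.
1 + 1/(55/1) = 1 + 1/55 = 56/55
1 + 1/(56/55) = 1 + 55/56 = 111/56
1 + 1/(111/56) = 1 + 56/111 = 167/111
2 + 1/(167/111) = 2 + 111/167 = 445/167
1 + 1/(445/167) = 1 + 167/445 = 612/445
-9 + 1/(612/445) = -9 + 445/612 = -5063/612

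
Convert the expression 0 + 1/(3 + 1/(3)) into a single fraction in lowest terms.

3/10

a_0 = 0: 0/1
a_1 = 3: 1/3
a_2 = 3: 3/10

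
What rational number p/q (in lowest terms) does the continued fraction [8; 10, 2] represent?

Work from the innermost term outward:
Start with 2.
10 + 1/(2/1) = 10 + 1/2 = 21/2
8 + 1/(21/2) = 8 + 2/21 = 170/21

170/21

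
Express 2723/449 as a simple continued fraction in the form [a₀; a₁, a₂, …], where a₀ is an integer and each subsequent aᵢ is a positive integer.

[6; 15, 2, 14]

Apply division with remainder until the remainder is 0:
2723 = 6·449 + 29, so a_0 = 6
449 = 15·29 + 14, so a_1 = 15
29 = 2·14 + 1, so a_2 = 2
14 = 14·1 + 0, so a_3 = 14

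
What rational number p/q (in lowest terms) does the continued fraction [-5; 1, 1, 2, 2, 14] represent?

a_0 = -5: -5/1
a_1 = 1: -4/1
a_2 = 1: -9/2
a_3 = 2: -22/5
a_4 = 2: -53/12
a_5 = 14: -764/173

-764/173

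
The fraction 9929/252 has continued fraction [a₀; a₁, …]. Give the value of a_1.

Run the Euclidean algorithm, recording each quotient:
9929 = 39·252 + 101, so a_0 = 39
252 = 2·101 + 50, so a_1 = 2

2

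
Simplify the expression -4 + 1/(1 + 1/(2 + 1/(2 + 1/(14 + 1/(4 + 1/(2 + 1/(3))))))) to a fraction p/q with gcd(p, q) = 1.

-10453/3180

a_0 = -4: -4/1
a_1 = 1: -3/1
a_2 = 2: -10/3
a_3 = 2: -23/7
a_4 = 14: -332/101
a_5 = 4: -1351/411
a_6 = 2: -3034/923
a_7 = 3: -10453/3180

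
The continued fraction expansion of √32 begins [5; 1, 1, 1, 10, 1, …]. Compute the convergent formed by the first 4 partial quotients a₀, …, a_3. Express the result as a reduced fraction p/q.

17/3

Start with 1.
1 + 1/(1/1) = 1 + 1/1 = 2/1
1 + 1/(2/1) = 1 + 1/2 = 3/2
5 + 1/(3/2) = 5 + 2/3 = 17/3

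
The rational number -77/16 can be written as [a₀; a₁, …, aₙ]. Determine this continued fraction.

[-5; 5, 3]

⌊-77/16⌋ = -5, remainder 3
⌊16/3⌋ = 5, remainder 1
⌊3/1⌋ = 3, remainder 0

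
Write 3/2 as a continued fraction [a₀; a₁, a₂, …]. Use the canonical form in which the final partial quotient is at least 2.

[1; 2]

⌊3/2⌋ = 1, remainder 1
⌊2/1⌋ = 2, remainder 0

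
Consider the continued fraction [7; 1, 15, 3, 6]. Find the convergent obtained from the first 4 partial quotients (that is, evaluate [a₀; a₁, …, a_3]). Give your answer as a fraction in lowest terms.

a_0 = 7: 7/1
a_1 = 1: 8/1
a_2 = 15: 127/16
a_3 = 3: 389/49

389/49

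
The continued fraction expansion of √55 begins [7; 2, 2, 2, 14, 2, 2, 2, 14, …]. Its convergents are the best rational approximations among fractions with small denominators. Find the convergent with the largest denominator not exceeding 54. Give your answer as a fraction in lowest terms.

List convergents until the denominator exceeds the bound:
a_0 = 7: 7/1  (≤ bound)
a_1 = 2: 15/2  (≤ bound)
a_2 = 2: 37/5  (≤ bound)
a_3 = 2: 89/12  (≤ bound)
a_4 = 14: 1283/173  (> 54, stop)

89/12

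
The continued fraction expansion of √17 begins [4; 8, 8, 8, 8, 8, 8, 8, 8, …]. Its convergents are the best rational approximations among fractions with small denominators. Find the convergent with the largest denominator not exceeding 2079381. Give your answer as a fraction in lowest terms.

List convergents until the denominator exceeds the bound:
a_0 = 4: 4/1  (≤ bound)
a_1 = 8: 33/8  (≤ bound)
a_2 = 8: 268/65  (≤ bound)
a_3 = 8: 2177/528  (≤ bound)
a_4 = 8: 17684/4289  (≤ bound)
a_5 = 8: 143649/34840  (≤ bound)
a_6 = 8: 1166876/283009  (≤ bound)
a_7 = 8: 9478657/2298912  (> 2079381, stop)

1166876/283009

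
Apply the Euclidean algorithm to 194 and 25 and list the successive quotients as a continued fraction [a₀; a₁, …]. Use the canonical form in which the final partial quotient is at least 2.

194 ÷ 25 → quotient 7, remainder 19
25 ÷ 19 → quotient 1, remainder 6
19 ÷ 6 → quotient 3, remainder 1
6 ÷ 1 → quotient 6, remainder 0

[7; 1, 3, 6]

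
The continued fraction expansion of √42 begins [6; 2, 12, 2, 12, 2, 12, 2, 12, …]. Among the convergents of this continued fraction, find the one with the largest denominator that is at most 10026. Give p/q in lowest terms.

8749/1350

List convergents until the denominator exceeds the bound:
a_0 = 6: 6/1  (≤ bound)
a_1 = 2: 13/2  (≤ bound)
a_2 = 12: 162/25  (≤ bound)
a_3 = 2: 337/52  (≤ bound)
a_4 = 12: 4206/649  (≤ bound)
a_5 = 2: 8749/1350  (≤ bound)
a_6 = 12: 109194/16849  (> 10026, stop)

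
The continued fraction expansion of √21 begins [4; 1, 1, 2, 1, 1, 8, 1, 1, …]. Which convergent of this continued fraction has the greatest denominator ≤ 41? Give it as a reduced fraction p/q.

55/12

a_0 = 4: 4/1  (≤ bound)
a_1 = 1: 5/1  (≤ bound)
a_2 = 1: 9/2  (≤ bound)
a_3 = 2: 23/5  (≤ bound)
a_4 = 1: 32/7  (≤ bound)
a_5 = 1: 55/12  (≤ bound)
a_6 = 8: 472/103  (> 41, stop)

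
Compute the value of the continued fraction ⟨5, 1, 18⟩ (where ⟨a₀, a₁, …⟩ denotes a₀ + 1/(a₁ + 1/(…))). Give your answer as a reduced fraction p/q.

Start with 18.
1 + 1/(18/1) = 1 + 1/18 = 19/18
5 + 1/(19/18) = 5 + 18/19 = 113/19

113/19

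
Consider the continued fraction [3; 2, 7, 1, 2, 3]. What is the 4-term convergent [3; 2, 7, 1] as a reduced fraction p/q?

59/17

Start with 1.
7 + 1/(1/1) = 7 + 1/1 = 8/1
2 + 1/(8/1) = 2 + 1/8 = 17/8
3 + 1/(17/8) = 3 + 8/17 = 59/17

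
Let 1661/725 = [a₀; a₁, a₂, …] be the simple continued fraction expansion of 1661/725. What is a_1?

3

Apply division with remainder until the remainder is 0:
1661 = 2·725 + 211, so a_0 = 2
725 = 3·211 + 92, so a_1 = 3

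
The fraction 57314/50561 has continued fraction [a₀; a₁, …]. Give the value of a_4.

57

57314 = 1·50561 + 6753, so a_0 = 1
50561 = 7·6753 + 3290, so a_1 = 7
6753 = 2·3290 + 173, so a_2 = 2
3290 = 19·173 + 3, so a_3 = 19
173 = 57·3 + 2, so a_4 = 57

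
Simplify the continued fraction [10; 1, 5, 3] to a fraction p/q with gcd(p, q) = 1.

206/19

Start with 3.
5 + 1/(3/1) = 5 + 1/3 = 16/3
1 + 1/(16/3) = 1 + 3/16 = 19/16
10 + 1/(19/16) = 10 + 16/19 = 206/19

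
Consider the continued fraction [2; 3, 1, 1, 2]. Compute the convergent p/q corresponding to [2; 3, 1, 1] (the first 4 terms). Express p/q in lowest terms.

16/7

Start with 1.
1 + 1/(1/1) = 1 + 1/1 = 2/1
3 + 1/(2/1) = 3 + 1/2 = 7/2
2 + 1/(7/2) = 2 + 2/7 = 16/7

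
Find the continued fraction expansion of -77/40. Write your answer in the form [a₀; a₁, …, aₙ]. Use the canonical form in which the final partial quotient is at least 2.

[-2; 13, 3]

Apply division with remainder until the remainder is 0:
-77 = -2·40 + 3, so a_0 = -2
40 = 13·3 + 1, so a_1 = 13
3 = 3·1 + 0, so a_2 = 3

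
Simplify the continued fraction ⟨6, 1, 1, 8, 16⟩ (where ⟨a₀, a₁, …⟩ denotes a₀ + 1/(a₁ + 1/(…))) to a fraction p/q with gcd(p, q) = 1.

Start with 16.
8 + 1/(16/1) = 8 + 1/16 = 129/16
1 + 1/(129/16) = 1 + 16/129 = 145/129
1 + 1/(145/129) = 1 + 129/145 = 274/145
6 + 1/(274/145) = 6 + 145/274 = 1789/274

1789/274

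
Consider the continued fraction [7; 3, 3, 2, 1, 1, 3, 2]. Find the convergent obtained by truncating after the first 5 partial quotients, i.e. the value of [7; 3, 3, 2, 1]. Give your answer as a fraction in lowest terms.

Start with 1.
2 + 1/(1/1) = 2 + 1/1 = 3/1
3 + 1/(3/1) = 3 + 1/3 = 10/3
3 + 1/(10/3) = 3 + 3/10 = 33/10
7 + 1/(33/10) = 7 + 10/33 = 241/33

241/33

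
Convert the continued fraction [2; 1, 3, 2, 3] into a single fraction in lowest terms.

Work from the innermost term outward:
Start with 3.
2 + 1/(3/1) = 2 + 1/3 = 7/3
3 + 1/(7/3) = 3 + 3/7 = 24/7
1 + 1/(24/7) = 1 + 7/24 = 31/24
2 + 1/(31/24) = 2 + 24/31 = 86/31

86/31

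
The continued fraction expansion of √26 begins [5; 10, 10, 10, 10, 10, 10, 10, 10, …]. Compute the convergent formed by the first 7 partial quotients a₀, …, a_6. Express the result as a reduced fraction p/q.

a_0 = 5: 5/1
a_1 = 10: 51/10
a_2 = 10: 515/101
a_3 = 10: 5201/1020
a_4 = 10: 52525/10301
a_5 = 10: 530451/104030
a_6 = 10: 5357035/1050601

5357035/1050601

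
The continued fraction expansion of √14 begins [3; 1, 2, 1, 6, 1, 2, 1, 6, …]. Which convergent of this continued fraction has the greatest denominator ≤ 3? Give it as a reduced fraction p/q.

11/3

List convergents until the denominator exceeds the bound:
a_0 = 3: 3/1  (≤ bound)
a_1 = 1: 4/1  (≤ bound)
a_2 = 2: 11/3  (≤ bound)
a_3 = 1: 15/4  (> 3, stop)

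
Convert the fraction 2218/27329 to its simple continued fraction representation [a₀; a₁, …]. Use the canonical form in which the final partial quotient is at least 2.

2218 ÷ 27329 → quotient 0, remainder 2218
27329 ÷ 2218 → quotient 12, remainder 713
2218 ÷ 713 → quotient 3, remainder 79
713 ÷ 79 → quotient 9, remainder 2
79 ÷ 2 → quotient 39, remainder 1
2 ÷ 1 → quotient 2, remainder 0

[0; 12, 3, 9, 39, 2]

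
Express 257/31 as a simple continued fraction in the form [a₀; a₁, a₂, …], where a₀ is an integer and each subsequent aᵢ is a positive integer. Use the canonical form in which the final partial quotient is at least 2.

[8; 3, 2, 4]

⌊257/31⌋ = 8, remainder 9
⌊31/9⌋ = 3, remainder 4
⌊9/4⌋ = 2, remainder 1
⌊4/1⌋ = 4, remainder 0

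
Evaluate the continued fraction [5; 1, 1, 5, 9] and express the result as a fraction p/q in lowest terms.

560/101

a_0 = 5: 5/1
a_1 = 1: 6/1
a_2 = 1: 11/2
a_3 = 5: 61/11
a_4 = 9: 560/101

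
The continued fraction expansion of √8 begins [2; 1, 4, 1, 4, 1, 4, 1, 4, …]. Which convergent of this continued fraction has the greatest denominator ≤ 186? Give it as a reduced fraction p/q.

478/169

a_0 = 2: 2/1  (≤ bound)
a_1 = 1: 3/1  (≤ bound)
a_2 = 4: 14/5  (≤ bound)
a_3 = 1: 17/6  (≤ bound)
a_4 = 4: 82/29  (≤ bound)
a_5 = 1: 99/35  (≤ bound)
a_6 = 4: 478/169  (≤ bound)
a_7 = 1: 577/204  (> 186, stop)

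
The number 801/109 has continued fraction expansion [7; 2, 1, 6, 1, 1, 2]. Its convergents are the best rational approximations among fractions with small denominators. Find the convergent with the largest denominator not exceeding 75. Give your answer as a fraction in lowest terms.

a_0 = 7: 7/1  (≤ bound)
a_1 = 2: 15/2  (≤ bound)
a_2 = 1: 22/3  (≤ bound)
a_3 = 6: 147/20  (≤ bound)
a_4 = 1: 169/23  (≤ bound)
a_5 = 1: 316/43  (≤ bound)
a_6 = 2: 801/109  (> 75, stop)

316/43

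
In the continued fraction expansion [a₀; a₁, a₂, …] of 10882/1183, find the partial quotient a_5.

10882 ÷ 1183 → quotient 9, remainder 235
1183 ÷ 235 → quotient 5, remainder 8
235 ÷ 8 → quotient 29, remainder 3
8 ÷ 3 → quotient 2, remainder 2
3 ÷ 2 → quotient 1, remainder 1
2 ÷ 1 → quotient 2, remainder 0

2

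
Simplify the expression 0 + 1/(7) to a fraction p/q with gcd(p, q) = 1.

Work from the innermost term outward:
Start with 7.
0 + 1/(7/1) = 0 + 1/7 = 1/7

1/7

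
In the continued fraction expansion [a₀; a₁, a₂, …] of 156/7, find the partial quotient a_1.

3

⌊156/7⌋ = 22, remainder 2
⌊7/2⌋ = 3, remainder 1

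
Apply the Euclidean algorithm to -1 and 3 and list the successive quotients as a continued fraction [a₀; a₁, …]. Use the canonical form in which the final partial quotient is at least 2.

Run the Euclidean algorithm, recording each quotient:
-1 = -1·3 + 2, so a_0 = -1
3 = 1·2 + 1, so a_1 = 1
2 = 2·1 + 0, so a_2 = 2

[-1; 1, 2]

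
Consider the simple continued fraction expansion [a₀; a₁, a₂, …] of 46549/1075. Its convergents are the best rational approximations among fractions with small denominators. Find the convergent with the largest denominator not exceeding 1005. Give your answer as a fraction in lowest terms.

List convergents until the denominator exceeds the bound:
a_0 = 43: 43/1  (≤ bound)
a_1 = 3: 130/3  (≤ bound)
a_2 = 3: 433/10  (≤ bound)
a_3 = 6: 2728/63  (≤ bound)
a_4 = 1: 3161/73  (≤ bound)
a_5 = 6: 21694/501  (≤ bound)
a_6 = 2: 46549/1075  (> 1005, stop)

21694/501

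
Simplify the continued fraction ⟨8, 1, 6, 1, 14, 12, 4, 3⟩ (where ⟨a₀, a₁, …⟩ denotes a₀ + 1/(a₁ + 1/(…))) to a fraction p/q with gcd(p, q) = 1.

Start with 3.
4 + 1/(3/1) = 4 + 1/3 = 13/3
12 + 1/(13/3) = 12 + 3/13 = 159/13
14 + 1/(159/13) = 14 + 13/159 = 2239/159
1 + 1/(2239/159) = 1 + 159/2239 = 2398/2239
6 + 1/(2398/2239) = 6 + 2239/2398 = 16627/2398
1 + 1/(16627/2398) = 1 + 2398/16627 = 19025/16627
8 + 1/(19025/16627) = 8 + 16627/19025 = 168827/19025

168827/19025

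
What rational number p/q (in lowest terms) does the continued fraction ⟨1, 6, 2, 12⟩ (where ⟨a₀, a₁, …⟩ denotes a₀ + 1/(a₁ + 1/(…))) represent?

187/162

Start with 12.
2 + 1/(12/1) = 2 + 1/12 = 25/12
6 + 1/(25/12) = 6 + 12/25 = 162/25
1 + 1/(162/25) = 1 + 25/162 = 187/162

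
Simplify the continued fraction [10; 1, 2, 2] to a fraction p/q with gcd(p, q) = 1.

Starting at the tail and folding back:
Start with 2.
2 + 1/(2/1) = 2 + 1/2 = 5/2
1 + 1/(5/2) = 1 + 2/5 = 7/5
10 + 1/(7/5) = 10 + 5/7 = 75/7

75/7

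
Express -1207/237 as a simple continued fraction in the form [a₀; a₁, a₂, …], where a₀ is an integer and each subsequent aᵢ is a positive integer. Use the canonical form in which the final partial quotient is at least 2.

[-6; 1, 9, 1, 3, 2, 2]

-1207 = -6·237 + 215, so a_0 = -6
237 = 1·215 + 22, so a_1 = 1
215 = 9·22 + 17, so a_2 = 9
22 = 1·17 + 5, so a_3 = 1
17 = 3·5 + 2, so a_4 = 3
5 = 2·2 + 1, so a_5 = 2
2 = 2·1 + 0, so a_6 = 2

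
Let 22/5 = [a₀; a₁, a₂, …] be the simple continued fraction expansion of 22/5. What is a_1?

2

Apply division with remainder until the remainder is 0:
22 ÷ 5 → quotient 4, remainder 2
5 ÷ 2 → quotient 2, remainder 1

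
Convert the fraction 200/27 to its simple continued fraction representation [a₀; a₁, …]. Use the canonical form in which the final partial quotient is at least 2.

200 = 7·27 + 11, so a_0 = 7
27 = 2·11 + 5, so a_1 = 2
11 = 2·5 + 1, so a_2 = 2
5 = 5·1 + 0, so a_3 = 5

[7; 2, 2, 5]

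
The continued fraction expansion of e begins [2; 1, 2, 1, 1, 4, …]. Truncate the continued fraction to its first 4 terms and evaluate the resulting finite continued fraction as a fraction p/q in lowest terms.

Start with 1.
2 + 1/(1/1) = 2 + 1/1 = 3/1
1 + 1/(3/1) = 1 + 1/3 = 4/3
2 + 1/(4/3) = 2 + 3/4 = 11/4

11/4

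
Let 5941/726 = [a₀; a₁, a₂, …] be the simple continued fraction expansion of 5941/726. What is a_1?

5

Run the Euclidean algorithm, recording each quotient:
5941 ÷ 726 → quotient 8, remainder 133
726 ÷ 133 → quotient 5, remainder 61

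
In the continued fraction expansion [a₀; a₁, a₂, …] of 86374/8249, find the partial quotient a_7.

3

Repeatedly divide and take the remainder:
86374 = 10·8249 + 3884, so a_0 = 10
8249 = 2·3884 + 481, so a_1 = 2
3884 = 8·481 + 36, so a_2 = 8
481 = 13·36 + 13, so a_3 = 13
36 = 2·13 + 10, so a_4 = 2
13 = 1·10 + 3, so a_5 = 1
10 = 3·3 + 1, so a_6 = 3
3 = 3·1 + 0, so a_7 = 3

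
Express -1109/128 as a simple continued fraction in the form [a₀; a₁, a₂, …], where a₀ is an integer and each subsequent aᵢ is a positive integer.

[-9; 2, 1, 42]

Repeatedly divide and take the remainder:
⌊-1109/128⌋ = -9, remainder 43
⌊128/43⌋ = 2, remainder 42
⌊43/42⌋ = 1, remainder 1
⌊42/1⌋ = 42, remainder 0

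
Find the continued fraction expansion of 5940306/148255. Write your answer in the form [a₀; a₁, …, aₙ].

[40; 14, 1, 2, 33, 50, 2]

5940306 = 40·148255 + 10106, so a_0 = 40
148255 = 14·10106 + 6771, so a_1 = 14
10106 = 1·6771 + 3335, so a_2 = 1
6771 = 2·3335 + 101, so a_3 = 2
3335 = 33·101 + 2, so a_4 = 33
101 = 50·2 + 1, so a_5 = 50
2 = 2·1 + 0, so a_6 = 2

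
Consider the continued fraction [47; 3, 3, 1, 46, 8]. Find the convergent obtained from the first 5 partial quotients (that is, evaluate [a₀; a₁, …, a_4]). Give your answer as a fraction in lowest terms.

28763/608

Compute successive convergents:
a_0 = 47: 47/1
a_1 = 3: 142/3
a_2 = 3: 473/10
a_3 = 1: 615/13
a_4 = 46: 28763/608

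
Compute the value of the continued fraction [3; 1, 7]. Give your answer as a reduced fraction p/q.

a_0 = 3: 3/1
a_1 = 1: 4/1
a_2 = 7: 31/8

31/8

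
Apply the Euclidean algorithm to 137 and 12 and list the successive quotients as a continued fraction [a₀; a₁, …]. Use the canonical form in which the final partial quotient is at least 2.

[11; 2, 2, 2]

137 = 11·12 + 5, so a_0 = 11
12 = 2·5 + 2, so a_1 = 2
5 = 2·2 + 1, so a_2 = 2
2 = 2·1 + 0, so a_3 = 2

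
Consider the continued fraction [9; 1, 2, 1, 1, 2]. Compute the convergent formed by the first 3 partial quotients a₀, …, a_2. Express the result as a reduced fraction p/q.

Start with 2.
1 + 1/(2/1) = 1 + 1/2 = 3/2
9 + 1/(3/2) = 9 + 2/3 = 29/3

29/3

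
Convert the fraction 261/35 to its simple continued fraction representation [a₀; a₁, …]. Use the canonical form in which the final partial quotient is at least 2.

[7; 2, 5, 3]

⌊261/35⌋ = 7, remainder 16
⌊35/16⌋ = 2, remainder 3
⌊16/3⌋ = 5, remainder 1
⌊3/1⌋ = 3, remainder 0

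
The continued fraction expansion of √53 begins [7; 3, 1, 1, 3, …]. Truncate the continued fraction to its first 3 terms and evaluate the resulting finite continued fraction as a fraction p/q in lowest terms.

Work from the innermost term outward:
Start with 1.
3 + 1/(1/1) = 3 + 1/1 = 4/1
7 + 1/(4/1) = 7 + 1/4 = 29/4

29/4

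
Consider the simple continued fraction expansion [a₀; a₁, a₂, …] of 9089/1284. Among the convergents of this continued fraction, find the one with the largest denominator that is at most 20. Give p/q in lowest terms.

a_0 = 7: 7/1  (≤ bound)
a_1 = 12: 85/12  (≤ bound)
a_2 = 1: 92/13  (≤ bound)
a_3 = 2: 269/38  (> 20, stop)

92/13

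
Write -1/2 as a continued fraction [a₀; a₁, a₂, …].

-1 ÷ 2 → quotient -1, remainder 1
2 ÷ 1 → quotient 2, remainder 0

[-1; 2]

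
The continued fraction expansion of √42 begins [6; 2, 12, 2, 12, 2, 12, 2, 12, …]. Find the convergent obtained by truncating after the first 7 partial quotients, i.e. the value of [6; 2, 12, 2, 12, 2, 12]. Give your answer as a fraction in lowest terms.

109194/16849

Use the convergent recurrence hₖ = aₖ·hₖ₋₁ + hₖ₋₂ (and likewise for the denominators kₖ):
a_0 = 6: 6/1
a_1 = 2: 13/2
a_2 = 12: 162/25
a_3 = 2: 337/52
a_4 = 12: 4206/649
a_5 = 2: 8749/1350
a_6 = 12: 109194/16849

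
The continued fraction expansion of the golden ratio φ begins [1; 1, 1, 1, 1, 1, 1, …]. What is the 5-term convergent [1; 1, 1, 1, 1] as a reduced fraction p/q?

8/5

a_0 = 1: 1/1
a_1 = 1: 2/1
a_2 = 1: 3/2
a_3 = 1: 5/3
a_4 = 1: 8/5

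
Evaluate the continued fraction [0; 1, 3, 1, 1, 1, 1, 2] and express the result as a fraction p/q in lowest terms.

47/60

Start with 2.
1 + 1/(2/1) = 1 + 1/2 = 3/2
1 + 1/(3/2) = 1 + 2/3 = 5/3
1 + 1/(5/3) = 1 + 3/5 = 8/5
1 + 1/(8/5) = 1 + 5/8 = 13/8
3 + 1/(13/8) = 3 + 8/13 = 47/13
1 + 1/(47/13) = 1 + 13/47 = 60/47
0 + 1/(60/47) = 0 + 47/60 = 47/60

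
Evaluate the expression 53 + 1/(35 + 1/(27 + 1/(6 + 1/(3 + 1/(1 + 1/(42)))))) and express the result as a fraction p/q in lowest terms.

Start with 42.
1 + 1/(42/1) = 1 + 1/42 = 43/42
3 + 1/(43/42) = 3 + 42/43 = 171/43
6 + 1/(171/43) = 6 + 43/171 = 1069/171
27 + 1/(1069/171) = 27 + 171/1069 = 29034/1069
35 + 1/(29034/1069) = 35 + 1069/29034 = 1017259/29034
53 + 1/(1017259/29034) = 53 + 29034/1017259 = 53943761/1017259

53943761/1017259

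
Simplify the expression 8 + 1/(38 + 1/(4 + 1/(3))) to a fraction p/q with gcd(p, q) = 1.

Start with 3.
4 + 1/(3/1) = 4 + 1/3 = 13/3
38 + 1/(13/3) = 38 + 3/13 = 497/13
8 + 1/(497/13) = 8 + 13/497 = 3989/497

3989/497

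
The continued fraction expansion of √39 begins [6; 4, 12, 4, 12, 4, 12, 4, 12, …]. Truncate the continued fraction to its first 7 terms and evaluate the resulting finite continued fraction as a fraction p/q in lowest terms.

Start with 12.
4 + 1/(12/1) = 4 + 1/12 = 49/12
12 + 1/(49/12) = 12 + 12/49 = 600/49
4 + 1/(600/49) = 4 + 49/600 = 2449/600
12 + 1/(2449/600) = 12 + 600/2449 = 29988/2449
4 + 1/(29988/2449) = 4 + 2449/29988 = 122401/29988
6 + 1/(122401/29988) = 6 + 29988/122401 = 764394/122401

764394/122401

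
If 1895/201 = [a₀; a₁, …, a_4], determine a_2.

2

⌊1895/201⌋ = 9, remainder 86
⌊201/86⌋ = 2, remainder 29
⌊86/29⌋ = 2, remainder 28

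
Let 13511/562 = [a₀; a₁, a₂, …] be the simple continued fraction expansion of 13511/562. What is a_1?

24

13511 = 24·562 + 23, so a_0 = 24
562 = 24·23 + 10, so a_1 = 24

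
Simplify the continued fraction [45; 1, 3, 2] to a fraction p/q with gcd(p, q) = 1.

Work from the innermost term outward:
Start with 2.
3 + 1/(2/1) = 3 + 1/2 = 7/2
1 + 1/(7/2) = 1 + 2/7 = 9/7
45 + 1/(9/7) = 45 + 7/9 = 412/9

412/9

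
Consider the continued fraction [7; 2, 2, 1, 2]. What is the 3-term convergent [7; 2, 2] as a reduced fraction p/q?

37/5

Compute successive convergents:
a_0 = 7: 7/1
a_1 = 2: 15/2
a_2 = 2: 37/5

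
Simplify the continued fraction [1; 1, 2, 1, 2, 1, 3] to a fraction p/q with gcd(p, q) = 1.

Start with 3.
1 + 1/(3/1) = 1 + 1/3 = 4/3
2 + 1/(4/3) = 2 + 3/4 = 11/4
1 + 1/(11/4) = 1 + 4/11 = 15/11
2 + 1/(15/11) = 2 + 11/15 = 41/15
1 + 1/(41/15) = 1 + 15/41 = 56/41
1 + 1/(56/41) = 1 + 41/56 = 97/56

97/56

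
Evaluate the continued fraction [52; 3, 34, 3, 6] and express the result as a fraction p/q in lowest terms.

Starting at the tail and folding back:
Start with 6.
3 + 1/(6/1) = 3 + 1/6 = 19/6
34 + 1/(19/6) = 34 + 6/19 = 652/19
3 + 1/(652/19) = 3 + 19/652 = 1975/652
52 + 1/(1975/652) = 52 + 652/1975 = 103352/1975

103352/1975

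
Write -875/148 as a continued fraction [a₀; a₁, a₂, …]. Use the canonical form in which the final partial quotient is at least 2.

-875 ÷ 148 → quotient -6, remainder 13
148 ÷ 13 → quotient 11, remainder 5
13 ÷ 5 → quotient 2, remainder 3
5 ÷ 3 → quotient 1, remainder 2
3 ÷ 2 → quotient 1, remainder 1
2 ÷ 1 → quotient 2, remainder 0

[-6; 11, 2, 1, 1, 2]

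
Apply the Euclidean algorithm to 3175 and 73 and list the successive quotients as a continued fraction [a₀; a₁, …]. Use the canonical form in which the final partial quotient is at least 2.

[43; 2, 36]

3175 ÷ 73 → quotient 43, remainder 36
73 ÷ 36 → quotient 2, remainder 1
36 ÷ 1 → quotient 36, remainder 0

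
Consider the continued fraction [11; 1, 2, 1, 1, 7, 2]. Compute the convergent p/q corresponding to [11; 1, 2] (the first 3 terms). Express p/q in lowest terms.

35/3

Compute successive convergents:
a_0 = 11: 11/1
a_1 = 1: 12/1
a_2 = 2: 35/3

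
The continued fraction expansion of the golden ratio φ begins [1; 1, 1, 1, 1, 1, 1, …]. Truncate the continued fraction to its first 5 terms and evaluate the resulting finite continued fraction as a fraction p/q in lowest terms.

8/5

Start with 1.
1 + 1/(1/1) = 1 + 1/1 = 2/1
1 + 1/(2/1) = 1 + 1/2 = 3/2
1 + 1/(3/2) = 1 + 2/3 = 5/3
1 + 1/(5/3) = 1 + 3/5 = 8/5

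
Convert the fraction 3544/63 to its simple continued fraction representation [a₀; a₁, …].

⌊3544/63⌋ = 56, remainder 16
⌊63/16⌋ = 3, remainder 15
⌊16/15⌋ = 1, remainder 1
⌊15/1⌋ = 15, remainder 0

[56; 3, 1, 15]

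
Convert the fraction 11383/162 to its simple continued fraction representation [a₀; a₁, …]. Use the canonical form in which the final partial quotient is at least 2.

[70; 3, 1, 3, 3, 3]

Apply division with remainder until the remainder is 0:
11383 ÷ 162 → quotient 70, remainder 43
162 ÷ 43 → quotient 3, remainder 33
43 ÷ 33 → quotient 1, remainder 10
33 ÷ 10 → quotient 3, remainder 3
10 ÷ 3 → quotient 3, remainder 1
3 ÷ 1 → quotient 3, remainder 0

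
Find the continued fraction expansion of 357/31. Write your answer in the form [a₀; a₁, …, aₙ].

[11; 1, 1, 15]

357 = 11·31 + 16, so a_0 = 11
31 = 1·16 + 15, so a_1 = 1
16 = 1·15 + 1, so a_2 = 1
15 = 15·1 + 0, so a_3 = 15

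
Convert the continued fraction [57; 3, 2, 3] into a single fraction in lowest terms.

Start with 3.
2 + 1/(3/1) = 2 + 1/3 = 7/3
3 + 1/(7/3) = 3 + 3/7 = 24/7
57 + 1/(24/7) = 57 + 7/24 = 1375/24

1375/24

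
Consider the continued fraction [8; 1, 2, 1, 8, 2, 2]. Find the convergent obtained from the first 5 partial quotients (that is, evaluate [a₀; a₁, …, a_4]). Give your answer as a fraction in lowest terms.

Compute successive convergents:
a_0 = 8: 8/1
a_1 = 1: 9/1
a_2 = 2: 26/3
a_3 = 1: 35/4
a_4 = 8: 306/35

306/35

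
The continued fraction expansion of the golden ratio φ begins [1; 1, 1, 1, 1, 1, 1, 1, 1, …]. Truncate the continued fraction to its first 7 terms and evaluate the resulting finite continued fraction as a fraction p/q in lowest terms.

21/13

a_0 = 1: 1/1
a_1 = 1: 2/1
a_2 = 1: 3/2
a_3 = 1: 5/3
a_4 = 1: 8/5
a_5 = 1: 13/8
a_6 = 1: 21/13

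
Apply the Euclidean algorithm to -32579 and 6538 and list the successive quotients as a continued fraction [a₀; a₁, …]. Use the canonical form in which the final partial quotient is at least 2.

Apply division with remainder until the remainder is 0:
-32579 = -5·6538 + 111, so a_0 = -5
6538 = 58·111 + 100, so a_1 = 58
111 = 1·100 + 11, so a_2 = 1
100 = 9·11 + 1, so a_3 = 9
11 = 11·1 + 0, so a_4 = 11

[-5; 58, 1, 9, 11]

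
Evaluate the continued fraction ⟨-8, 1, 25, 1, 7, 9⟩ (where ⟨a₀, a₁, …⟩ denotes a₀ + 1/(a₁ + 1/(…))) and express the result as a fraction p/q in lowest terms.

-13807/1962

Start with 9.
7 + 1/(9/1) = 7 + 1/9 = 64/9
1 + 1/(64/9) = 1 + 9/64 = 73/64
25 + 1/(73/64) = 25 + 64/73 = 1889/73
1 + 1/(1889/73) = 1 + 73/1889 = 1962/1889
-8 + 1/(1962/1889) = -8 + 1889/1962 = -13807/1962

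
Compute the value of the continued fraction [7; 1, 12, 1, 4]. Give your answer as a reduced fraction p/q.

a_0 = 7: 7/1
a_1 = 1: 8/1
a_2 = 12: 103/13
a_3 = 1: 111/14
a_4 = 4: 547/69

547/69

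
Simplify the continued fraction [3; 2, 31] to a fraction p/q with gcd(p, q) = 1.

a_0 = 3: 3/1
a_1 = 2: 7/2
a_2 = 31: 220/63

220/63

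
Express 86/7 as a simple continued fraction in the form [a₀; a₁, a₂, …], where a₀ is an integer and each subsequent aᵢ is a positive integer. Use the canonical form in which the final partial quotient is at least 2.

86 = 12·7 + 2, so a_0 = 12
7 = 3·2 + 1, so a_1 = 3
2 = 2·1 + 0, so a_2 = 2

[12; 3, 2]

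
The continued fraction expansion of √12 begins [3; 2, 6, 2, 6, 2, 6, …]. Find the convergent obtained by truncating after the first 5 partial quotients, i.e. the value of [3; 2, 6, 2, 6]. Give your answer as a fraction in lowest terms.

627/181

Start with 6.
2 + 1/(6/1) = 2 + 1/6 = 13/6
6 + 1/(13/6) = 6 + 6/13 = 84/13
2 + 1/(84/13) = 2 + 13/84 = 181/84
3 + 1/(181/84) = 3 + 84/181 = 627/181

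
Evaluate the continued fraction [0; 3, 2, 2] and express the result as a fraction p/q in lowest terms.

5/17

a_0 = 0: 0/1
a_1 = 3: 1/3
a_2 = 2: 2/7
a_3 = 2: 5/17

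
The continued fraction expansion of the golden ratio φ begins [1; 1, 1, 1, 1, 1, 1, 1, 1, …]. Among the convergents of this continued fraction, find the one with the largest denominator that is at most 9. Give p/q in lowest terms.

a_0 = 1: 1/1  (≤ bound)
a_1 = 1: 2/1  (≤ bound)
a_2 = 1: 3/2  (≤ bound)
a_3 = 1: 5/3  (≤ bound)
a_4 = 1: 8/5  (≤ bound)
a_5 = 1: 13/8  (≤ bound)
a_6 = 1: 21/13  (> 9, stop)

13/8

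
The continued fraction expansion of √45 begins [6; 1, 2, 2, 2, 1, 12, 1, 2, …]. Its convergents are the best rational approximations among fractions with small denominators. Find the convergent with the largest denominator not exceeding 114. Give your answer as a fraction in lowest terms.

a_0 = 6: 6/1  (≤ bound)
a_1 = 1: 7/1  (≤ bound)
a_2 = 2: 20/3  (≤ bound)
a_3 = 2: 47/7  (≤ bound)
a_4 = 2: 114/17  (≤ bound)
a_5 = 1: 161/24  (≤ bound)
a_6 = 12: 2046/305  (> 114, stop)

161/24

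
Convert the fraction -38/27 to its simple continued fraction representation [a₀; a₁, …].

[-2; 1, 1, 2, 5]

-38 = -2·27 + 16, so a_0 = -2
27 = 1·16 + 11, so a_1 = 1
16 = 1·11 + 5, so a_2 = 1
11 = 2·5 + 1, so a_3 = 2
5 = 5·1 + 0, so a_4 = 5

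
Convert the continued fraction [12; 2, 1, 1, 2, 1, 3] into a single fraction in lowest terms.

830/67

Collapse the nested fraction from the inside out:
Start with 3.
1 + 1/(3/1) = 1 + 1/3 = 4/3
2 + 1/(4/3) = 2 + 3/4 = 11/4
1 + 1/(11/4) = 1 + 4/11 = 15/11
1 + 1/(15/11) = 1 + 11/15 = 26/15
2 + 1/(26/15) = 2 + 15/26 = 67/26
12 + 1/(67/26) = 12 + 26/67 = 830/67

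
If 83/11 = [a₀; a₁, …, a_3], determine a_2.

Apply division with remainder until the remainder is 0:
⌊83/11⌋ = 7, remainder 6
⌊11/6⌋ = 1, remainder 5
⌊6/5⌋ = 1, remainder 1

1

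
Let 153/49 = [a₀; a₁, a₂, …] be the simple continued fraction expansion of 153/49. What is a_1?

Run the Euclidean algorithm, recording each quotient:
⌊153/49⌋ = 3, remainder 6
⌊49/6⌋ = 8, remainder 1

8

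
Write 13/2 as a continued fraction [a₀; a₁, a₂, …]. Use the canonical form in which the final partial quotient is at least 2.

Apply division with remainder until the remainder is 0:
13 = 6·2 + 1, so a_0 = 6
2 = 2·1 + 0, so a_1 = 2

[6; 2]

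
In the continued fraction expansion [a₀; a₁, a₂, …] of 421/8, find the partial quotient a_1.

1

Run the Euclidean algorithm, recording each quotient:
⌊421/8⌋ = 52, remainder 5
⌊8/5⌋ = 1, remainder 3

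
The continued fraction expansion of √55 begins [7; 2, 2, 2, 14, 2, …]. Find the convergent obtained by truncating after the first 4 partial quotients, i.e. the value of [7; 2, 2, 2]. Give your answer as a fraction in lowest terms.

89/12

a_0 = 7: 7/1
a_1 = 2: 15/2
a_2 = 2: 37/5
a_3 = 2: 89/12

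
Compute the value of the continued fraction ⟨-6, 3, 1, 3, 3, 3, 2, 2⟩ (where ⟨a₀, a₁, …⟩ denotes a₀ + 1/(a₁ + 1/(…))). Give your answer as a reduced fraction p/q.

Collapse the nested fraction from the inside out:
Start with 2.
2 + 1/(2/1) = 2 + 1/2 = 5/2
3 + 1/(5/2) = 3 + 2/5 = 17/5
3 + 1/(17/5) = 3 + 5/17 = 56/17
3 + 1/(56/17) = 3 + 17/56 = 185/56
1 + 1/(185/56) = 1 + 56/185 = 241/185
3 + 1/(241/185) = 3 + 185/241 = 908/241
-6 + 1/(908/241) = -6 + 241/908 = -5207/908

-5207/908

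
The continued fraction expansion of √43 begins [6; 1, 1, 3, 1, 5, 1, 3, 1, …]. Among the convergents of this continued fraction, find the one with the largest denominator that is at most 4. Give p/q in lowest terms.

a_0 = 6: 6/1  (≤ bound)
a_1 = 1: 7/1  (≤ bound)
a_2 = 1: 13/2  (≤ bound)
a_3 = 3: 46/7  (> 4, stop)

13/2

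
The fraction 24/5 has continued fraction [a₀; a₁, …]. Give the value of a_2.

24 = 4·5 + 4, so a_0 = 4
5 = 1·4 + 1, so a_1 = 1
4 = 4·1 + 0, so a_2 = 4

4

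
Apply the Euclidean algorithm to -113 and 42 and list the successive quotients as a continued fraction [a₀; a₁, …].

[-3; 3, 4, 3]

Run the Euclidean algorithm, recording each quotient:
⌊-113/42⌋ = -3, remainder 13
⌊42/13⌋ = 3, remainder 3
⌊13/3⌋ = 4, remainder 1
⌊3/1⌋ = 3, remainder 0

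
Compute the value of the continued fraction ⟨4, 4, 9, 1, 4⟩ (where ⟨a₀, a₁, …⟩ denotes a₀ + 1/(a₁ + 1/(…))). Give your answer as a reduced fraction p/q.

853/201

Start with 4.
1 + 1/(4/1) = 1 + 1/4 = 5/4
9 + 1/(5/4) = 9 + 4/5 = 49/5
4 + 1/(49/5) = 4 + 5/49 = 201/49
4 + 1/(201/49) = 4 + 49/201 = 853/201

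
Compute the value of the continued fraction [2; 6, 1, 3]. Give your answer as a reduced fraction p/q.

58/27

Starting at the tail and folding back:
Start with 3.
1 + 1/(3/1) = 1 + 1/3 = 4/3
6 + 1/(4/3) = 6 + 3/4 = 27/4
2 + 1/(27/4) = 2 + 4/27 = 58/27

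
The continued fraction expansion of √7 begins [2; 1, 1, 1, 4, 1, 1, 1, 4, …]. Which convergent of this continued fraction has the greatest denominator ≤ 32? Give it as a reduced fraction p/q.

List convergents until the denominator exceeds the bound:
a_0 = 2: 2/1  (≤ bound)
a_1 = 1: 3/1  (≤ bound)
a_2 = 1: 5/2  (≤ bound)
a_3 = 1: 8/3  (≤ bound)
a_4 = 4: 37/14  (≤ bound)
a_5 = 1: 45/17  (≤ bound)
a_6 = 1: 82/31  (≤ bound)
a_7 = 1: 127/48  (> 32, stop)

82/31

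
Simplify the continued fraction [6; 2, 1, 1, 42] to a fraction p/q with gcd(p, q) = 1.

1363/213

Start with 42.
1 + 1/(42/1) = 1 + 1/42 = 43/42
1 + 1/(43/42) = 1 + 42/43 = 85/43
2 + 1/(85/43) = 2 + 43/85 = 213/85
6 + 1/(213/85) = 6 + 85/213 = 1363/213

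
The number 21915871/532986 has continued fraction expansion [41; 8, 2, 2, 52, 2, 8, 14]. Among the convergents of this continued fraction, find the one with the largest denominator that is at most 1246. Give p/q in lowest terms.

List convergents until the denominator exceeds the bound:
a_0 = 41: 41/1  (≤ bound)
a_1 = 8: 329/8  (≤ bound)
a_2 = 2: 699/17  (≤ bound)
a_3 = 2: 1727/42  (≤ bound)
a_4 = 52: 90503/2201  (> 1246, stop)

1727/42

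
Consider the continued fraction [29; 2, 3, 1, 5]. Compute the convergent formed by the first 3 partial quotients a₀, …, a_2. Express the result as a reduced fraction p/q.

Compute successive convergents:
a_0 = 29: 29/1
a_1 = 2: 59/2
a_2 = 3: 206/7

206/7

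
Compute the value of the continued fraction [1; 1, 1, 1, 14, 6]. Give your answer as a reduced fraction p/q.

a_0 = 1: 1/1
a_1 = 1: 2/1
a_2 = 1: 3/2
a_3 = 1: 5/3
a_4 = 14: 73/44
a_5 = 6: 443/267

443/267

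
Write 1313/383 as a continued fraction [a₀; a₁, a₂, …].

[3; 2, 2, 1, 54]

Apply division with remainder until the remainder is 0:
⌊1313/383⌋ = 3, remainder 164
⌊383/164⌋ = 2, remainder 55
⌊164/55⌋ = 2, remainder 54
⌊55/54⌋ = 1, remainder 1
⌊54/1⌋ = 54, remainder 0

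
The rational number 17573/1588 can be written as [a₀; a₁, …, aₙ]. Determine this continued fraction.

17573 = 11·1588 + 105, so a_0 = 11
1588 = 15·105 + 13, so a_1 = 15
105 = 8·13 + 1, so a_2 = 8
13 = 13·1 + 0, so a_3 = 13

[11; 15, 8, 13]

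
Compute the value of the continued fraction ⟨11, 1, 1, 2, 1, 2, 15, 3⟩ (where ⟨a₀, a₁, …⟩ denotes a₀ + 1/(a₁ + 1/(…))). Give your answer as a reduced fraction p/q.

Work from the innermost term outward:
Start with 3.
15 + 1/(3/1) = 15 + 1/3 = 46/3
2 + 1/(46/3) = 2 + 3/46 = 95/46
1 + 1/(95/46) = 1 + 46/95 = 141/95
2 + 1/(141/95) = 2 + 95/141 = 377/141
1 + 1/(377/141) = 1 + 141/377 = 518/377
1 + 1/(518/377) = 1 + 377/518 = 895/518
11 + 1/(895/518) = 11 + 518/895 = 10363/895

10363/895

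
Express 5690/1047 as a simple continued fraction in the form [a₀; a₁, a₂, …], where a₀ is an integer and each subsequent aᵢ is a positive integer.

5690 = 5·1047 + 455, so a_0 = 5
1047 = 2·455 + 137, so a_1 = 2
455 = 3·137 + 44, so a_2 = 3
137 = 3·44 + 5, so a_3 = 3
44 = 8·5 + 4, so a_4 = 8
5 = 1·4 + 1, so a_5 = 1
4 = 4·1 + 0, so a_6 = 4

[5; 2, 3, 3, 8, 1, 4]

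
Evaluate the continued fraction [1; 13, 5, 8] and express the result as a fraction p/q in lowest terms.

Start with 8.
5 + 1/(8/1) = 5 + 1/8 = 41/8
13 + 1/(41/8) = 13 + 8/41 = 541/41
1 + 1/(541/41) = 1 + 41/541 = 582/541

582/541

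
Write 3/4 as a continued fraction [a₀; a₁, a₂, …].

[0; 1, 3]

⌊3/4⌋ = 0, remainder 3
⌊4/3⌋ = 1, remainder 1
⌊3/1⌋ = 3, remainder 0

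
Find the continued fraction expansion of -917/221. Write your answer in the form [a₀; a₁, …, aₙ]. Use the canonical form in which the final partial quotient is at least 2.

[-5; 1, 5, 1, 2, 3, 3]

-917 = -5·221 + 188, so a_0 = -5
221 = 1·188 + 33, so a_1 = 1
188 = 5·33 + 23, so a_2 = 5
33 = 1·23 + 10, so a_3 = 1
23 = 2·10 + 3, so a_4 = 2
10 = 3·3 + 1, so a_5 = 3
3 = 3·1 + 0, so a_6 = 3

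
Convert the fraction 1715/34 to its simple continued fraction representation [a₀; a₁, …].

Run the Euclidean algorithm, recording each quotient:
⌊1715/34⌋ = 50, remainder 15
⌊34/15⌋ = 2, remainder 4
⌊15/4⌋ = 3, remainder 3
⌊4/3⌋ = 1, remainder 1
⌊3/1⌋ = 3, remainder 0

[50; 2, 3, 1, 3]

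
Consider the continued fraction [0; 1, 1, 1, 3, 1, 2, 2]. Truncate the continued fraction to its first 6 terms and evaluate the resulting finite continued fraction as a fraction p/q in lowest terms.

9/14

Work from the innermost term outward:
Start with 1.
3 + 1/(1/1) = 3 + 1/1 = 4/1
1 + 1/(4/1) = 1 + 1/4 = 5/4
1 + 1/(5/4) = 1 + 4/5 = 9/5
1 + 1/(9/5) = 1 + 5/9 = 14/9
0 + 1/(14/9) = 0 + 9/14 = 9/14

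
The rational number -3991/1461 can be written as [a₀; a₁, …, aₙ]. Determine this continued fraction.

[-3; 3, 1, 2, 1, 1, 1, 35]

⌊-3991/1461⌋ = -3, remainder 392
⌊1461/392⌋ = 3, remainder 285
⌊392/285⌋ = 1, remainder 107
⌊285/107⌋ = 2, remainder 71
⌊107/71⌋ = 1, remainder 36
⌊71/36⌋ = 1, remainder 35
⌊36/35⌋ = 1, remainder 1
⌊35/1⌋ = 35, remainder 0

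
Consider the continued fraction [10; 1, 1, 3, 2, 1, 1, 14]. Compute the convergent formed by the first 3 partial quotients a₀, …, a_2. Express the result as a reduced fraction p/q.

21/2

Start with 1.
1 + 1/(1/1) = 1 + 1/1 = 2/1
10 + 1/(2/1) = 10 + 1/2 = 21/2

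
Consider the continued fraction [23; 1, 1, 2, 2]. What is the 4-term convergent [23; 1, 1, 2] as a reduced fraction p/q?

118/5

Start with 2.
1 + 1/(2/1) = 1 + 1/2 = 3/2
1 + 1/(3/2) = 1 + 2/3 = 5/3
23 + 1/(5/3) = 23 + 3/5 = 118/5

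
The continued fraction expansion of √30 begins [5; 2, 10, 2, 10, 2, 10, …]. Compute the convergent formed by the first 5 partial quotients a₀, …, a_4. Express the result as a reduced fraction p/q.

a_0 = 5: 5/1
a_1 = 2: 11/2
a_2 = 10: 115/21
a_3 = 2: 241/44
a_4 = 10: 2525/461

2525/461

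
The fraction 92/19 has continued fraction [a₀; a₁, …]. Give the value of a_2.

Apply division with remainder until the remainder is 0:
⌊92/19⌋ = 4, remainder 16
⌊19/16⌋ = 1, remainder 3
⌊16/3⌋ = 5, remainder 1

5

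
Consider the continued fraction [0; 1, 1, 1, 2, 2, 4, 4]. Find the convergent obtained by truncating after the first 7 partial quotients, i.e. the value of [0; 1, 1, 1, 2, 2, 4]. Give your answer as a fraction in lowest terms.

a_0 = 0: 0/1
a_1 = 1: 1/1
a_2 = 1: 1/2
a_3 = 1: 2/3
a_4 = 2: 5/8
a_5 = 2: 12/19
a_6 = 4: 53/84

53/84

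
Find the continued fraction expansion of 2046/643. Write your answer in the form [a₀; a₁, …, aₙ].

2046 = 3·643 + 117, so a_0 = 3
643 = 5·117 + 58, so a_1 = 5
117 = 2·58 + 1, so a_2 = 2
58 = 58·1 + 0, so a_3 = 58

[3; 5, 2, 58]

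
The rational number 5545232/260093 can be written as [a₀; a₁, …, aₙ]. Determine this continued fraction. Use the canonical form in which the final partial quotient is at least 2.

⌊5545232/260093⌋ = 21, remainder 83279
⌊260093/83279⌋ = 3, remainder 10256
⌊83279/10256⌋ = 8, remainder 1231
⌊10256/1231⌋ = 8, remainder 408
⌊1231/408⌋ = 3, remainder 7
⌊408/7⌋ = 58, remainder 2
⌊7/2⌋ = 3, remainder 1
⌊2/1⌋ = 2, remainder 0

[21; 3, 8, 8, 3, 58, 3, 2]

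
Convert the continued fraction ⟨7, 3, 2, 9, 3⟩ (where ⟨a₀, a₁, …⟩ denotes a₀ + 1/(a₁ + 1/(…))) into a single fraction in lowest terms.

Start with 3.
9 + 1/(3/1) = 9 + 1/3 = 28/3
2 + 1/(28/3) = 2 + 3/28 = 59/28
3 + 1/(59/28) = 3 + 28/59 = 205/59
7 + 1/(205/59) = 7 + 59/205 = 1494/205

1494/205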